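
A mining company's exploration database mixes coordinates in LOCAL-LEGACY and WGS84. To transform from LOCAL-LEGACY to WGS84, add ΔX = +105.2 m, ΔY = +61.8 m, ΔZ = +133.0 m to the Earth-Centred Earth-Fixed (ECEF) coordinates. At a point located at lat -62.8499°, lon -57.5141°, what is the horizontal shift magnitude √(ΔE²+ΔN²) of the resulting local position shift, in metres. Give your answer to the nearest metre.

138 m

At φ = -62.8499°, λ = -57.5141°: sin φ = -0.889814, cos φ = 0.456323, sin λ = -0.843524, cos λ = 0.537092.
ΔE = −sin λ·ΔX + cos λ·ΔY = −(-0.843524)·(105.2) + (0.537092)·(61.8) = 121.93 m.
ΔN = −sin φ cos λ·ΔX − sin φ sin λ·ΔY + cos φ·ΔZ = −(-0.889814)(0.537092)(105.2) − (-0.889814)(-0.843524)(61.8) + (0.456323)(133.0) = 64.58 m.
Horizontal magnitude = √(ΔE² + ΔN²) = √(121.93² + 64.58²) = 137.98 m.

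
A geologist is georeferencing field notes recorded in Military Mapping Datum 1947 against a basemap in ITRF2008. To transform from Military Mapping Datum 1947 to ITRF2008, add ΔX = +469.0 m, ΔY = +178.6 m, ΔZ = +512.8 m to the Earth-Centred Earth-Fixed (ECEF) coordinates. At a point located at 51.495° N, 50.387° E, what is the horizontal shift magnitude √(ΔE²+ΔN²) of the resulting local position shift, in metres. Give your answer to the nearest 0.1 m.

The local east axis at (φ, λ) is (−sin λ, cos λ, 0), so ΔE = −sin(50.387°)·469.0 + cos(50.387°)·178.6 = -247.43 m.
The local north axis is (−sin φ cos λ, −sin φ sin λ, cos φ), giving ΔN = -234.010 − 107.670 + 319.261 = -22.42 m.
Horizontal magnitude = √(ΔE² + ΔN²) = √((-247.43)² + (-22.42)²) = 248.44 m.

248.4 m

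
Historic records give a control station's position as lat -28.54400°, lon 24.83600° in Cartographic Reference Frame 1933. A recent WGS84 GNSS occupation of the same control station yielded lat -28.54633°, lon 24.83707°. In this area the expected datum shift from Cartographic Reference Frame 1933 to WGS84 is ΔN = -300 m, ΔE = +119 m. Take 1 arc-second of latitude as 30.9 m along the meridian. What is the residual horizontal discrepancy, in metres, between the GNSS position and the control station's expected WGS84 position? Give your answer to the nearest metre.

Observed coordinate differences: Δφ = -0.00233°, Δλ = +0.00107°.
Converting to metres (1° lat = 111240 m, cos φ = 0.878450): observed ΔN = -259.2 m, observed ΔE = 104.6 m.
Subtracting the expected shift leaves a residual of -259.2 − (-300) = 40.8 m north and 104.6 − (119) = -14.4 m east.
Residual distance = √(40.8² + (-14.4)²) = 43.3 m.

43 m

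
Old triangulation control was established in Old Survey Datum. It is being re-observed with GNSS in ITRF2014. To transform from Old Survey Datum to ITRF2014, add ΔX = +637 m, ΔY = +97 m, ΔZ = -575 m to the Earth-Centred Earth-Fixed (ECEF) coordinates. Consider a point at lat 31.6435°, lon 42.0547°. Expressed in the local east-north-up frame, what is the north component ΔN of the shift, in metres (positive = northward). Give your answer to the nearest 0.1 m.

At φ = 31.6435°, λ = 42.0547°: sin φ = 0.524632, cos φ = 0.851329, sin λ = 0.669840, cos λ = 0.742506.
ΔN = −sin φ cos λ·ΔX − sin φ sin λ·ΔY + cos φ·ΔZ = −(0.524632)(0.742506)(637) − (0.524632)(0.669840)(97) + (0.851329)(-575) = -771.74 m.

ΔN = -771.7 m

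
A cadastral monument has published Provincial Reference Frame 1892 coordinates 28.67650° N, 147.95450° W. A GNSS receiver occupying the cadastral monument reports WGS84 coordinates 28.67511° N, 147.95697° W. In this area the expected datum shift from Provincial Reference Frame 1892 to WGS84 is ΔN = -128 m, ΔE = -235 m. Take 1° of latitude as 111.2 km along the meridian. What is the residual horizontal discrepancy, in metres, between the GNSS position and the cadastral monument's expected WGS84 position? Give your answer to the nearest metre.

Observed coordinate differences: Δφ = -0.00139°, Δλ = -0.00247°.
Converting to metres (1° lat = 111200 m, cos φ = 0.877343): observed ΔN = -154.6 m, observed ΔE = -241.0 m.
Subtracting the expected shift leaves a residual of -154.6 − (-128) = -26.6 m north and -241.0 − (-235) = -6.0 m east.
Residual distance = √((-26.6)² + (-6.0)²) = 27.2 m.

27 m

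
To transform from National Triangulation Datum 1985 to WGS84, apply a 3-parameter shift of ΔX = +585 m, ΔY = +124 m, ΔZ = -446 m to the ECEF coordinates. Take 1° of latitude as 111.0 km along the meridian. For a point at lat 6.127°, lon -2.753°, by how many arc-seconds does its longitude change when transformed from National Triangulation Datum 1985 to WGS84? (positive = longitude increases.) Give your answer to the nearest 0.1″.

Δλ = 5.0″

sin φ = 0.106733, cos φ = 0.994288, sin λ = -0.048030, cos λ = 0.998846.
East component: ΔE = −sin λ·ΔX + cos λ·ΔY = −(-0.048030)(585) + (0.998846)(124) = 151.95 m.
1° of latitude spans 111000 m; at latitude φ, 1° of longitude spans that × cos φ = 110365.9 m, so Δλ = 151.95 / 110365.9 × 3600 = 4.957″.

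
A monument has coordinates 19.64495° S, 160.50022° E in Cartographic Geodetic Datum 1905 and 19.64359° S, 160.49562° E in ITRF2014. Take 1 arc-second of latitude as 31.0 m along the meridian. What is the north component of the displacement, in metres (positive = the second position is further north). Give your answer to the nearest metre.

ΔN = 152 m

Δφ = -19.64359° − -19.64495° = +0.00136°; Δλ = 160.49562° − 160.50022° = -0.00460°.
1° of latitude = 3600 × 31.00 = 111600 m.
ΔN = Δφ × 111600 = 151.8 m; ΔE = Δλ × 111600 × cos(-19.64495°) = -0.00460 × 111600 × 0.941794 = -483.5 m.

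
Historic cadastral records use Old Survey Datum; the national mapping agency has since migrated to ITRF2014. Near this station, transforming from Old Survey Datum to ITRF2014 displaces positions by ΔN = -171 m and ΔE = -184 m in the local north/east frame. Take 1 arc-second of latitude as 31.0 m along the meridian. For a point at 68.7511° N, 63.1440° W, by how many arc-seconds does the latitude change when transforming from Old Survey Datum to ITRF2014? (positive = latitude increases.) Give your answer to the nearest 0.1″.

1″ of latitude = 31.00 m, so Δφ = -171.0 / 31.00 = -5.516″.

Δφ = -5.5″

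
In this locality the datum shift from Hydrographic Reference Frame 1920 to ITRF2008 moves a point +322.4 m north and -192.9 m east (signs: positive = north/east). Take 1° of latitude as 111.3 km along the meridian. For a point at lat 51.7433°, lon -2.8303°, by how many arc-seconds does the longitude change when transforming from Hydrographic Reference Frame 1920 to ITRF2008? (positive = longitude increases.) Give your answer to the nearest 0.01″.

At latitude 51.7433°, cos φ = 0.619186.
1° of longitude at this latitude = 111.3 × cos φ = 68.92 km, so Δλ = -192.9 / 68915.4 = -0.0027991° = -10.077″.

Δλ = -10.08″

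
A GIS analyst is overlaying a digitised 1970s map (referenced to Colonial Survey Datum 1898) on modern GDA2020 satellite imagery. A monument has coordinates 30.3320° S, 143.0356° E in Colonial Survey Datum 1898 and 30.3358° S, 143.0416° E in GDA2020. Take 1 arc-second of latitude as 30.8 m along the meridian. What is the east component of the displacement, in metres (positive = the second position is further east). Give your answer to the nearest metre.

ΔE = 574 m

Δφ = -30.3358° − -30.3320° = -0.0038°; Δλ = 143.0416° − 143.0356° = +0.0060°.
1° of latitude = 3600 × 30.80 = 110880 m.
ΔN = Δφ × 110880 = -421.3 m; ΔE = Δλ × 110880 × cos(-30.3320°) = +0.0060 × 110880 × 0.863114 = 574.2 m.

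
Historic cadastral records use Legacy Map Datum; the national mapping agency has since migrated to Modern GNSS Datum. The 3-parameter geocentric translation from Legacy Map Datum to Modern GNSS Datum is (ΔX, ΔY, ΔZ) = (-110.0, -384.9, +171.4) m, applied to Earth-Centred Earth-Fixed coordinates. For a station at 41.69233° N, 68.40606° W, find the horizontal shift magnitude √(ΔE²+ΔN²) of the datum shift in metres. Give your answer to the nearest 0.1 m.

At φ = 41.69233°, λ = -68.40606°: sin φ = 0.665130, cos φ = 0.746727, sin λ = -0.929815, cos λ = 0.368026.
ΔE = −sin λ·ΔX + cos λ·ΔY = −(-0.929815)·(-110.0) + (0.368026)·(-384.9) = -243.93 m.
ΔN = −sin φ cos λ·ΔX − sin φ sin λ·ΔY + cos φ·ΔZ = −(0.665130)(0.368026)(-110.0) − (0.665130)(-0.929815)(-384.9) + (0.746727)(171.4) = -83.13 m.
Horizontal magnitude = √(ΔE² + ΔN²) = √((-243.93)² + (-83.13)²) = 257.71 m.

257.7 m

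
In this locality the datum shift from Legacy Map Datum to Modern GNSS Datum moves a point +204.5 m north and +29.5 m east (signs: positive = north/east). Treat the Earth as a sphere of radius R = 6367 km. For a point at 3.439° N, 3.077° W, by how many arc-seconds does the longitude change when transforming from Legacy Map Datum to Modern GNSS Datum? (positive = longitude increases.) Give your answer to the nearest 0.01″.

Δλ = 0.96″

At latitude 3.439°, cos φ = 0.998199.
One radian of longitude at latitude φ spans R cos φ, so Δλ = ΔE / (R cos φ) = 29.5 / (6367000 × 0.998199) = 4.6416e-06 rad = 0.957″.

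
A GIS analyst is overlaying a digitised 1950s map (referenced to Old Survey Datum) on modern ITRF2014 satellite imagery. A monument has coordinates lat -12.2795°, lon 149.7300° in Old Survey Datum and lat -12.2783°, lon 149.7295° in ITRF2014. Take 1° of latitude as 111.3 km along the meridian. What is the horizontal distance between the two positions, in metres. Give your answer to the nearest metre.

Δφ = -12.2783° − -12.2795° = +0.0012°; Δλ = 149.7295° − 149.7300° = -0.0005°.
ΔN = Δφ × 111300 = 133.6 m; ΔE = Δλ × 111300 × cos(-12.2795°) = -0.0005 × 111300 × 0.977122 = -54.4 m.
Distance = √(ΔE² + ΔN²) = √((-54.4)² + 133.6²) = 144.2 m.

144 m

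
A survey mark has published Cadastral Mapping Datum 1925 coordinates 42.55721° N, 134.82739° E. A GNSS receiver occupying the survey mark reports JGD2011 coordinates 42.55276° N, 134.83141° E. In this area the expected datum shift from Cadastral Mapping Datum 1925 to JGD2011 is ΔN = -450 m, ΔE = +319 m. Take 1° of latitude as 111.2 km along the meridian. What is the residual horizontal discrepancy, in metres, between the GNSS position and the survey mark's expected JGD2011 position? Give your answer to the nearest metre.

46 m

Observed coordinate differences: Δφ = -0.00445°, Δλ = +0.00402°.
Converting to metres (1° lat = 111200 m, cos φ = 0.736602): observed ΔN = -494.8 m, observed ΔE = 329.3 m.
Subtracting the expected shift leaves a residual of -494.8 − (-450) = -44.8 m north and 329.3 − (319) = 10.3 m east.
Residual distance = √((-44.8)² + 10.3²) = 46.0 m.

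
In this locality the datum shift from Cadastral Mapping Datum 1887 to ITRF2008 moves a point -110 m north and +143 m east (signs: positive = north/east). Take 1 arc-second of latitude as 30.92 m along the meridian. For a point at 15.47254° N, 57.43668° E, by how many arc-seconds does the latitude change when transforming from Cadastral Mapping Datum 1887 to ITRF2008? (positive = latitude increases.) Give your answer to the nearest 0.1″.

1″ of latitude = 30.92 m, so Δφ = -110.0 / 30.92 = -3.558″.

Δφ = -3.6″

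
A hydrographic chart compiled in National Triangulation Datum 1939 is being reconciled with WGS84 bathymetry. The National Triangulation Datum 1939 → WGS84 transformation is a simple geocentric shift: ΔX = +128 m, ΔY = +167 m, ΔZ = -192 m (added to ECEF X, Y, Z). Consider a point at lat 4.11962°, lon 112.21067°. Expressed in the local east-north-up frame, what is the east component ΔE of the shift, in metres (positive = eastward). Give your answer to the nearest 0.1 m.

At φ = 4.11962°, λ = 112.21067°: sin φ = 0.071839, cos φ = 0.997416, sin λ = 0.925800, cos λ = -0.378013.
ΔE = −sin λ·ΔX + cos λ·ΔY = −(0.925800)·(128) + (-0.378013)·(167) = -181.63 m.

ΔE = -181.6 m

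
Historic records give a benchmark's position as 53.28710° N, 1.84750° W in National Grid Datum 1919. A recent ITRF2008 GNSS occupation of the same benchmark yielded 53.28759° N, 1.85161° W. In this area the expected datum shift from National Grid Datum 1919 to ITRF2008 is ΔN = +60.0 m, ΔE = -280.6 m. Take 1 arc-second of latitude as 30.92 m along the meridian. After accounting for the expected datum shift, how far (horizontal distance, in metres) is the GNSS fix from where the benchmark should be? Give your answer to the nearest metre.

Observed coordinate differences: Δφ = +0.00049°, Δλ = -0.00411°.
Converting to metres (1° lat = 111312 m, cos φ = 0.597806): observed ΔN = 54.5 m, observed ΔE = -273.5 m.
Subtracting the expected shift leaves a residual of 54.5 − (60.0) = -5.5 m north and -273.5 − (-280.6) = 7.1 m east.
Residual distance = √((-5.5)² + 7.1²) = 9.0 m.

9 m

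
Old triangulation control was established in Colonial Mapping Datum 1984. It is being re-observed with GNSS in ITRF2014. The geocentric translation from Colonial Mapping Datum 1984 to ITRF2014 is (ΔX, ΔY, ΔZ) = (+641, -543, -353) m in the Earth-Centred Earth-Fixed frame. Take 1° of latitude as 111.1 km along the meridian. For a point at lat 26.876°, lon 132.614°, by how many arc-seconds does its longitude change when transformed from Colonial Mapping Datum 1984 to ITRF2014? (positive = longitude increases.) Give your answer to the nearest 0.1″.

Δλ = -3.8″

sin φ = 0.452061, cos φ = 0.891987, sin λ = 0.735932, cos λ = -0.677056.
East component: ΔE = −sin λ·ΔX + cos λ·ΔY = −(0.735932)(641) + (-0.677056)(-543) = -104.09 m.
1° of latitude spans 111100 m; at latitude φ, 1° of longitude spans that × cos φ = 99099.8 m, so Δλ = -104.09 / 99099.8 × 3600 = -3.781″.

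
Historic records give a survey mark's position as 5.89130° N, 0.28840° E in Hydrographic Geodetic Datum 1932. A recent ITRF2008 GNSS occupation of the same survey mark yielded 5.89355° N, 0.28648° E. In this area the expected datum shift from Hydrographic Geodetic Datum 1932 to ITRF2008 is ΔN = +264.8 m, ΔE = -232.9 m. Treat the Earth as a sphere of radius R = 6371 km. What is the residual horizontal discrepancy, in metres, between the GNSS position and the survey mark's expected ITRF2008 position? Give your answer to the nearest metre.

25 m

Observed coordinate differences: Δφ = +0.00225°, Δλ = -0.00192°.
Converting to metres (1° lat = 111195 m, cos φ = 0.994718): observed ΔN = 250.2 m, observed ΔE = -212.4 m.
Subtracting the expected shift leaves a residual of 250.2 − (264.8) = -14.6 m north and -212.4 − (-232.9) = 20.5 m east.
Residual distance = √((-14.6)² + 20.5²) = 25.2 m.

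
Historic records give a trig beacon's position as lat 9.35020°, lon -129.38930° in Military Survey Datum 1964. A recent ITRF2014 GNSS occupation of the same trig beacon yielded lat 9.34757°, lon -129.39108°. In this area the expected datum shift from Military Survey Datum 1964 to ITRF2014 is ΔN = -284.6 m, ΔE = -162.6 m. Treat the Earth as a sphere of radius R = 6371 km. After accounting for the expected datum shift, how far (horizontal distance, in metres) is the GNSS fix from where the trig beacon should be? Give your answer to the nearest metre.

34 m

Observed coordinate differences: Δφ = -0.00263°, Δλ = -0.00178°.
Converting to metres (1° lat = 111195 m, cos φ = 0.986714): observed ΔN = -292.4 m, observed ΔE = -195.3 m.
Subtracting the expected shift leaves a residual of -292.4 − (-284.6) = -7.8 m north and -195.3 − (-162.6) = -32.7 m east.
Residual distance = √((-7.8)² + (-32.7)²) = 33.6 m.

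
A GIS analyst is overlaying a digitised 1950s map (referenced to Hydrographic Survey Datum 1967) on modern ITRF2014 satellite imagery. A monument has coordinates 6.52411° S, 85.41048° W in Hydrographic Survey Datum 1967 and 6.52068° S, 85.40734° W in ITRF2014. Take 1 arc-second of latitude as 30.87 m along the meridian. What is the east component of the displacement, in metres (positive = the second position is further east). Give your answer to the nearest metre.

ΔE = 347 m

Δφ = -6.52068° − -6.52411° = +0.00343°; Δλ = -85.40734° − -85.41048° = +0.00314°.
1° of latitude = 3600 × 30.87 = 111132 m.
ΔN = Δφ × 111132 = 381.2 m; ΔE = Δλ × 111132 × cos(-6.52411°) = +0.00314 × 111132 × 0.993524 = 346.7 m.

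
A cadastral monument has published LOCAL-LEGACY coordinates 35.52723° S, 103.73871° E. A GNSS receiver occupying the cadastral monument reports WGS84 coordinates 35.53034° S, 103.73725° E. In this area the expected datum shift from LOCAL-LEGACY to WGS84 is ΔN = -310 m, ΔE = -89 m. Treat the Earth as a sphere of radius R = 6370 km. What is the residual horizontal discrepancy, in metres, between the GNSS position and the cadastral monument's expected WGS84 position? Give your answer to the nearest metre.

Observed coordinate differences: Δφ = -0.00311°, Δλ = -0.00146°.
Converting to metres (1° lat = 111177 m, cos φ = 0.813839): observed ΔN = -345.8 m, observed ΔE = -132.1 m.
Subtracting the expected shift leaves a residual of -345.8 − (-310) = -35.8 m north and -132.1 − (-89) = -43.1 m east.
Residual distance = √((-35.8)² + (-43.1)²) = 56.0 m.

56 m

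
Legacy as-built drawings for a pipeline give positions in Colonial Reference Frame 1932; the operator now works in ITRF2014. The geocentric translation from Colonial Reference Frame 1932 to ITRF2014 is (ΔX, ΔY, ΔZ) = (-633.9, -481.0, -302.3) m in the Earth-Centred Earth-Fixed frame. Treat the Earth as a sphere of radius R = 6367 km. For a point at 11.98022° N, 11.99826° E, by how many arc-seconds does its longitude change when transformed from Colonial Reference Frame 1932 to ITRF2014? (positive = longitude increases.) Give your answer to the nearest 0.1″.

sin φ = 0.207574, cos φ = 0.978219, sin λ = 0.207882, cos λ = 0.978154.
East component: ΔE = −sin λ·ΔX + cos λ·ΔY = −(0.207882)(-633.9) + (0.978154)(-481.0) = -338.72 m.
1° of latitude spans πR/180 = 111125 m; at latitude φ, 1° of longitude spans that × cos φ = 108704.7 m, so Δλ = -338.72 / 108704.7 × 3600 = -11.217″.

Δλ = -11.2″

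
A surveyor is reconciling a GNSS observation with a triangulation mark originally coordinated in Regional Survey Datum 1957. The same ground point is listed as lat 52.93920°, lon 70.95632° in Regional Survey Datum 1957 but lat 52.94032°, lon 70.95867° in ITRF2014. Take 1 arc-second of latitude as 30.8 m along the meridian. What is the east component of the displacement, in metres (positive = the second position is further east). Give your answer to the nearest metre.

ΔE = 157 m

Δφ = 52.94032° − 52.93920° = +0.00112°; Δλ = 70.95867° − 70.95632° = +0.00235°.
1° of latitude = 3600 × 30.80 = 110880 m.
ΔN = Δφ × 110880 = 124.2 m; ΔE = Δλ × 110880 × cos(52.93920°) = +0.00235 × 110880 × 0.602662 = 157.0 m.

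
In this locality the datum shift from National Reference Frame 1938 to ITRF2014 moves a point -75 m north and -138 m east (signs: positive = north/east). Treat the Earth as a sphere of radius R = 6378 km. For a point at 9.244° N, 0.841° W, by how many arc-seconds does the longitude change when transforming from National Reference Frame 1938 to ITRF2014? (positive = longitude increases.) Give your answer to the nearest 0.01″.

At latitude 9.244°, cos φ = 0.987013.
One radian of longitude at latitude φ spans R cos φ, so Δλ = ΔE / (R cos φ) = -138.0 / (6378000 × 0.987013) = -2.1922e-05 rad = -4.522″.

Δλ = -4.52″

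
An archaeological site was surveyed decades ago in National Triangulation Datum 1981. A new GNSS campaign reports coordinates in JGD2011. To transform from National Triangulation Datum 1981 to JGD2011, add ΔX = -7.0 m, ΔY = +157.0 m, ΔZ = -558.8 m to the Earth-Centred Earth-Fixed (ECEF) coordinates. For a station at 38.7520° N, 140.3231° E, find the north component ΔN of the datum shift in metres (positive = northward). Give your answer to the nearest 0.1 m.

ΔN = -501.9 m

At φ = 38.7520°, λ = 140.3231°: sin φ = 0.625951, cos φ = 0.779863, sin λ = 0.638458, cos λ = -0.769657.
ΔN = −sin φ cos λ·ΔX − sin φ sin λ·ΔY + cos φ·ΔZ = −(0.625951)(-0.769657)(-7.0) − (0.625951)(0.638458)(157.0) + (0.779863)(-558.8) = -501.90 m.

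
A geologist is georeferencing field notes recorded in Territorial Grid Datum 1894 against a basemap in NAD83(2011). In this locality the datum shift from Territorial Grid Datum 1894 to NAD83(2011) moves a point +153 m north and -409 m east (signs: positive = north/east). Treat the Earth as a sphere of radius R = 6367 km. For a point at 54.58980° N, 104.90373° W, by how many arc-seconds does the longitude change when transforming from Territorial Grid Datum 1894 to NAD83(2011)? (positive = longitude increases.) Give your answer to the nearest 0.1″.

At latitude 54.58980°, cos φ = 0.579426.
One radian of longitude at latitude φ spans R cos φ, so Δλ = ΔE / (R cos φ) = -409.0 / (6367000 × 0.579426) = -1.1086e-04 rad = -22.867″.

Δλ = -22.9″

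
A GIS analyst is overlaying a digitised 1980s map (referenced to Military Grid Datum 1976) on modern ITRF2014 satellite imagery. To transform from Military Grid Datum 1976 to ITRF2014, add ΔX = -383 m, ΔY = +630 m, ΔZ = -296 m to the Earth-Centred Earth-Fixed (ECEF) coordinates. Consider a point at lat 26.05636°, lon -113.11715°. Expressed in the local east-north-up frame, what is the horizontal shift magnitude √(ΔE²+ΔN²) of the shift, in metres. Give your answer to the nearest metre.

At φ = 26.05636°, λ = -113.11715°: sin φ = 0.439255, cos φ = 0.898362, sin λ = -0.919704, cos λ = -0.392612.
ΔE = −sin λ·ΔX + cos λ·ΔY = −(-0.919704)·(-383) + (-0.392612)·(630) = -599.59 m.
ΔN = −sin φ cos λ·ΔX − sin φ sin λ·ΔY + cos φ·ΔZ = −(0.439255)(-0.392612)(-383) − (0.439255)(-0.919704)(630) + (0.898362)(-296) = -77.46 m.
Horizontal magnitude = √(ΔE² + ΔN²) = √((-599.59)² + (-77.46)²) = 604.57 m.

605 m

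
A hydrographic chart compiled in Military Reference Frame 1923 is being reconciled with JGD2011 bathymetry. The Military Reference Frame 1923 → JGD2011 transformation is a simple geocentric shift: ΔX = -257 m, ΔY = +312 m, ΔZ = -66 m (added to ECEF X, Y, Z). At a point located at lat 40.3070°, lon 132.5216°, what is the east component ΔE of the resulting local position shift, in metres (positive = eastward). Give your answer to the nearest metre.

At φ = 40.3070°, λ = 132.5216°: sin φ = 0.646883, cos φ = 0.762589, sin λ = 0.737023, cos λ = -0.675868.
ΔE = −sin λ·ΔX + cos λ·ΔY = −(0.737023)·(-257) + (-0.675868)·(312) = -21.46 m.

ΔE = -21 m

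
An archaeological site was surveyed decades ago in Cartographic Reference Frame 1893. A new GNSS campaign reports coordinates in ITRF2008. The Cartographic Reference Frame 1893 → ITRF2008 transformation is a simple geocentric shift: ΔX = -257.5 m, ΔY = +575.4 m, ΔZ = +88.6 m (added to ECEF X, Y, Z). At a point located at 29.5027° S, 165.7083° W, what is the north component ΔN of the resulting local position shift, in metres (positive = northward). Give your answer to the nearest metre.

ΔN = 130 m

At φ = -29.5027°, λ = -165.7083°: sin φ = -0.492465, cos φ = 0.870332, sin λ = -0.246859, cos λ = -0.969052.
ΔN = −sin φ cos λ·ΔX − sin φ sin λ·ΔY + cos φ·ΔZ = −(-0.492465)(-0.969052)(-257.5) − (-0.492465)(-0.246859)(575.4) + (0.870332)(88.6) = 130.05 m.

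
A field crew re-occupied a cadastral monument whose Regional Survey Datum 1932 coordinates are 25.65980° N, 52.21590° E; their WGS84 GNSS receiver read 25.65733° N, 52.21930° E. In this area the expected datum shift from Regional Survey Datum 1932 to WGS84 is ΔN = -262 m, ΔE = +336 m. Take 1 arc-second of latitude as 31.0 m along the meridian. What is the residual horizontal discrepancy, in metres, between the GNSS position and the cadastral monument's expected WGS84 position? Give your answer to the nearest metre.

15 m

Observed coordinate differences: Δφ = -0.00247°, Δλ = +0.00340°.
Converting to metres (1° lat = 111600 m, cos φ = 0.901381): observed ΔN = -275.7 m, observed ΔE = 342.0 m.
Subtracting the expected shift leaves a residual of -275.7 − (-262) = -13.7 m north and 342.0 − (336) = 6.0 m east.
Residual distance = √((-13.7)² + 6.0²) = 14.9 m.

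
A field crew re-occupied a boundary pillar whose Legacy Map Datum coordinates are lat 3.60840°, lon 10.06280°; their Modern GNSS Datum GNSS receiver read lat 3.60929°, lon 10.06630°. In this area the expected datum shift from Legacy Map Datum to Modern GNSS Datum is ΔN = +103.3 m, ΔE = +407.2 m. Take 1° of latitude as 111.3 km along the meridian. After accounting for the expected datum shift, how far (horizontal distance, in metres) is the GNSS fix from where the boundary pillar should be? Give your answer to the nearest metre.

Observed coordinate differences: Δφ = +0.00089°, Δλ = +0.00350°.
Converting to metres (1° lat = 111300 m, cos φ = 0.998018): observed ΔN = 99.1 m, observed ΔE = 388.8 m.
Subtracting the expected shift leaves a residual of 99.1 − (103.3) = -4.2 m north and 388.8 − (407.2) = -18.4 m east.
Residual distance = √((-4.2)² + (-18.4)²) = 18.9 m.

19 m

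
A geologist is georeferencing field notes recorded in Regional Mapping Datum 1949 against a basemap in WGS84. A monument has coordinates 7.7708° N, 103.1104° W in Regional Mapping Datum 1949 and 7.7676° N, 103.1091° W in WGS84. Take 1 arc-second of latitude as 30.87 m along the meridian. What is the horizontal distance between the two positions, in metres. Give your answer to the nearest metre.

Δφ = 7.7676° − 7.7708° = -0.0032°; Δλ = -103.1091° − -103.1104° = +0.0013°.
1° of latitude = 3600 × 30.87 = 111132 m.
ΔN = Δφ × 111132 = -355.6 m; ΔE = Δλ × 111132 × cos(7.7708°) = +0.0013 × 111132 × 0.990817 = 143.1 m.
Distance = √(ΔE² + ΔN²) = √(143.1² + (-355.6)²) = 383.4 m.

383 m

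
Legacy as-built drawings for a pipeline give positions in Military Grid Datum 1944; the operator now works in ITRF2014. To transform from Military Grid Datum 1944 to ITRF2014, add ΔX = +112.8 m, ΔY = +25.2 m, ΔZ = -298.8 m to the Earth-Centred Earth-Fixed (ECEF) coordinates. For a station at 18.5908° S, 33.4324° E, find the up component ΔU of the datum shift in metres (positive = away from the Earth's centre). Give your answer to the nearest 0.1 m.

At φ = -18.5908°, λ = 33.4324°: sin φ = -0.318807, cos φ = 0.947820, sin λ = 0.550953, cos λ = 0.834536.
ΔU = cos φ cos λ·ΔX + cos φ sin λ·ΔY + sin φ·ΔZ = (0.947820)(0.834536)(112.8) + (0.947820)(0.550953)(25.2) + (-0.318807)(-298.8) = 197.64 m.

ΔU = 197.6 m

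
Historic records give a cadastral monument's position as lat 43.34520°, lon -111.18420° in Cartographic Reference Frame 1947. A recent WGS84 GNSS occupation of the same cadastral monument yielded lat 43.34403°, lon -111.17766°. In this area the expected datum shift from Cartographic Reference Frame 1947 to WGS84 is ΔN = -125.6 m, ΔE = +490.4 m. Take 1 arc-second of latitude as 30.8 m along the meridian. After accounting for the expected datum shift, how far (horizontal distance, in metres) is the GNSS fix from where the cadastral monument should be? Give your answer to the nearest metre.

Observed coordinate differences: Δφ = -0.00117°, Δλ = +0.00654°.
Converting to metres (1° lat = 110880 m, cos φ = 0.727231): observed ΔN = -129.7 m, observed ΔE = 527.4 m.
Subtracting the expected shift leaves a residual of -129.7 − (-125.6) = -4.1 m north and 527.4 − (490.4) = 37.0 m east.
Residual distance = √((-4.1)² + 37.0²) = 37.2 m.

37 m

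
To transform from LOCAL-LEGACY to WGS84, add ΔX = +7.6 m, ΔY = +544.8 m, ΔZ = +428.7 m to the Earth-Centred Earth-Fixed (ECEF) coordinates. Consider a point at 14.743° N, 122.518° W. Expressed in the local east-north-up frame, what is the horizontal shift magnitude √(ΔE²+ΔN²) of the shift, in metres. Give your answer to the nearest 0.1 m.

At φ = 14.743°, λ = -122.518°: sin φ = 0.254484, cos φ = 0.967077, sin λ = -0.843223, cos λ = -0.537565.
ΔE = −sin λ·ΔX + cos λ·ΔY = −(-0.843223)·(7.6) + (-0.537565)·(544.8) = -286.46 m.
ΔN = −sin φ cos λ·ΔX − sin φ sin λ·ΔY + cos φ·ΔZ = −(0.254484)(-0.537565)(7.6) − (0.254484)(-0.843223)(544.8) + (0.967077)(428.7) = 532.53 m.
Horizontal magnitude = √(ΔE² + ΔN²) = √((-286.46)² + 532.53²) = 604.69 m.

604.7 m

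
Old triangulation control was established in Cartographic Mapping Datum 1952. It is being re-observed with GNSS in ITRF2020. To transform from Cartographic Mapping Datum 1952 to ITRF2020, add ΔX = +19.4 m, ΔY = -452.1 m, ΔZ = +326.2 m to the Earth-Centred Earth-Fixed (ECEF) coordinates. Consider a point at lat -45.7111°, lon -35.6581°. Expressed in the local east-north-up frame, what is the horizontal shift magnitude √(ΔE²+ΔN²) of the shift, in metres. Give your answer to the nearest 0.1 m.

The local east axis at (φ, λ) is (−sin λ, cos λ, 0), so ΔE = −sin(-35.6581°)·19.4 + cos(-35.6581°)·(-452.1) = -356.03 m.
The local north axis is (−sin φ cos λ, −sin φ sin λ, cos φ), giving ΔN = 11.283 + 188.657 + 227.778 = 427.72 m.
Horizontal magnitude = √(ΔE² + ΔN²) = √((-356.03)² + 427.72²) = 556.50 m.

556.5 m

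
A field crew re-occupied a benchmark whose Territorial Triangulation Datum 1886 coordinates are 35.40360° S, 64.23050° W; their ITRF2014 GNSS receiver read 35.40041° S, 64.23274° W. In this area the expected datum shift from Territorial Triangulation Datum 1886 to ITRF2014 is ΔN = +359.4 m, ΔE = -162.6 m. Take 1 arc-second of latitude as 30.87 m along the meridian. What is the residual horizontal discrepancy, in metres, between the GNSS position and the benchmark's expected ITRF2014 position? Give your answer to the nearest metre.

Observed coordinate differences: Δφ = +0.00319°, Δλ = -0.00224°.
Converting to metres (1° lat = 111132 m, cos φ = 0.815091): observed ΔN = 354.5 m, observed ΔE = -202.9 m.
Subtracting the expected shift leaves a residual of 354.5 − (359.4) = -4.9 m north and -202.9 − (-162.6) = -40.3 m east.
Residual distance = √((-4.9)² + (-40.3)²) = 40.6 m.

41 m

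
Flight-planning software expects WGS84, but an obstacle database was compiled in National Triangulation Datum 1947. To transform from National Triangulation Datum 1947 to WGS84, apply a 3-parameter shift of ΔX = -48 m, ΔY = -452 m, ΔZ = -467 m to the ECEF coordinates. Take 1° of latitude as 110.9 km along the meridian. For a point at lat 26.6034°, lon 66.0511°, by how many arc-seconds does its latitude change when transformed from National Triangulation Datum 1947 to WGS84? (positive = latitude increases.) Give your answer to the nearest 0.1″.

sin φ = 0.447812, cos φ = 0.894128, sin λ = 0.913908, cos λ = 0.405922.
North component: ΔN = −sin φ cos λ·ΔX − sin φ sin λ·ΔY + cos φ·ΔZ = −(0.447812)(0.405922)(-48) − (0.447812)(0.913908)(-452) + (0.894128)(-467) = -223.85 m.
1° of latitude spans 110900 m, so Δφ = -223.85 / 110900 × 3600 = -7.266″.

Δφ = -7.3″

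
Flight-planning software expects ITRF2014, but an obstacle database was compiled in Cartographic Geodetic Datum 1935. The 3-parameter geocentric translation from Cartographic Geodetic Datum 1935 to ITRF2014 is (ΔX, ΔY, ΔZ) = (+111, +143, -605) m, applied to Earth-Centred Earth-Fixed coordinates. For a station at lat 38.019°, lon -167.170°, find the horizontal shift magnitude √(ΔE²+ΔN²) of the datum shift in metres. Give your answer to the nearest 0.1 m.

406.9 m

The local east axis at (φ, λ) is (−sin λ, cos λ, 0), so ΔE = −sin(-167.170°)·111 + cos(-167.170°)·143 = -114.78 m.
The local north axis is (−sin φ cos λ, −sin φ sin λ, cos φ), giving ΔN = 66.661 + 19.558 − 476.623 = -390.40 m.
Horizontal magnitude = √(ΔE² + ΔN²) = √((-114.78)² + (-390.40)²) = 406.93 m.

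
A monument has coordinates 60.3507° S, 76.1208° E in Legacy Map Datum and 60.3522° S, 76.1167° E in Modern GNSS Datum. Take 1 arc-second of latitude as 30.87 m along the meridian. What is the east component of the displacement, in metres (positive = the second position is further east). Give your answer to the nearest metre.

Δφ = -60.3522° − -60.3507° = -0.0015°; Δλ = 76.1167° − 76.1208° = -0.0041°.
1° of latitude = 3600 × 30.87 = 111132 m.
ΔN = Δφ × 111132 = -166.7 m; ΔE = Δλ × 111132 × cos(-60.3507°) = -0.0041 × 111132 × 0.494690 = -225.4 m.

ΔE = -225 m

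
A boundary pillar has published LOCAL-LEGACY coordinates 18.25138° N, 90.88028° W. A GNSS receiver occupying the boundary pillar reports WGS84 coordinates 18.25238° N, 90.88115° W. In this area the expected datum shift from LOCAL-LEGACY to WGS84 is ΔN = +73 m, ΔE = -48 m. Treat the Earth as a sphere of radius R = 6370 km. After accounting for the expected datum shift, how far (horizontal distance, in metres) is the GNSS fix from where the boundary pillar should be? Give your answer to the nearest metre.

58 m

Observed coordinate differences: Δφ = +0.00100°, Δλ = -0.00087°.
Converting to metres (1° lat = 111177 m, cos φ = 0.949692): observed ΔN = 111.2 m, observed ΔE = -91.9 m.
Subtracting the expected shift leaves a residual of 111.2 − (73) = 38.2 m north and -91.9 − (-48) = -43.9 m east.
Residual distance = √(38.2² + (-43.9)²) = 58.1 m.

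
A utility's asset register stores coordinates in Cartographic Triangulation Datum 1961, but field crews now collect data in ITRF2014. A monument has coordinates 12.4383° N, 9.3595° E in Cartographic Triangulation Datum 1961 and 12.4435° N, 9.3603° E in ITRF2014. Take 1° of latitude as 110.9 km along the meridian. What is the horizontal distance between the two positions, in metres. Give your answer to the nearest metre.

583 m

Δφ = 12.4435° − 12.4383° = +0.0052°; Δλ = 9.3603° − 9.3595° = +0.0008°.
ΔN = Δφ × 110900 = 576.7 m; ΔE = Δλ × 110900 × cos(12.4383°) = +0.0008 × 110900 × 0.976529 = 86.6 m.
Distance = √(ΔE² + ΔN²) = √(86.6² + 576.7²) = 583.2 m.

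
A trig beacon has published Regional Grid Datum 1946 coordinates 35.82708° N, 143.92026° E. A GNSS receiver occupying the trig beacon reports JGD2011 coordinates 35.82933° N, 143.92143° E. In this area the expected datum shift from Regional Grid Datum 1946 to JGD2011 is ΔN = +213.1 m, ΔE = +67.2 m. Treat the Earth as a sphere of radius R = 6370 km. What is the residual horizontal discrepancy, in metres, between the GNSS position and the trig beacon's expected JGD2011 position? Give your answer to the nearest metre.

53 m

Observed coordinate differences: Δφ = +0.00225°, Δλ = +0.00117°.
Converting to metres (1° lat = 111177 m, cos φ = 0.810787): observed ΔN = 250.1 m, observed ΔE = 105.5 m.
Subtracting the expected shift leaves a residual of 250.1 − (213.1) = 37.0 m north and 105.5 − (67.2) = 38.3 m east.
Residual distance = √(37.0² + 38.3²) = 53.3 m.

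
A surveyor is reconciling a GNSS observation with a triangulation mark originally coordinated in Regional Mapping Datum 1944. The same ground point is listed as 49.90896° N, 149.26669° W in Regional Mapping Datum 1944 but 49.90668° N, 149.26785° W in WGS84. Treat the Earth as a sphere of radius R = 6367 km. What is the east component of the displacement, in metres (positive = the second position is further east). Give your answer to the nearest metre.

Δφ = 49.90668° − 49.90896° = -0.00228°; Δλ = -149.26785° − -149.26669° = -0.00116°.
1° along a meridian = πR/180 = 111125 m.
ΔN = Δφ × 111125 = -253.4 m; ΔE = Δλ × 111125 × cos(49.90896°) = -0.00116 × 111125 × 0.644004 = -83.0 m.

ΔE = -83 m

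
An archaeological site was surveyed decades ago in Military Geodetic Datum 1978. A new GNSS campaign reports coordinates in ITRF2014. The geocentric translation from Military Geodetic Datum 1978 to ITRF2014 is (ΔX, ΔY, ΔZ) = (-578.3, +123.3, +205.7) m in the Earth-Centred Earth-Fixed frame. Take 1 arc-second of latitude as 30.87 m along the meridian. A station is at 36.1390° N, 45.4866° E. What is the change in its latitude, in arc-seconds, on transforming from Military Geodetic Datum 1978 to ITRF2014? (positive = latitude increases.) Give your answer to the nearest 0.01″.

Δφ = 11.45″

sin φ = 0.589746, cos φ = 0.807589, sin λ = 0.713087, cos λ = 0.701076.
North component: ΔN = −sin φ cos λ·ΔX − sin φ sin λ·ΔY + cos φ·ΔZ = −(0.589746)(0.701076)(-578.3) − (0.589746)(0.713087)(123.3) + (0.807589)(205.7) = 353.37 m.
1° of latitude spans 3600 × 30.87 = 111132 m, so Δφ = 353.37 / 111132 × 3600 = 11.447″.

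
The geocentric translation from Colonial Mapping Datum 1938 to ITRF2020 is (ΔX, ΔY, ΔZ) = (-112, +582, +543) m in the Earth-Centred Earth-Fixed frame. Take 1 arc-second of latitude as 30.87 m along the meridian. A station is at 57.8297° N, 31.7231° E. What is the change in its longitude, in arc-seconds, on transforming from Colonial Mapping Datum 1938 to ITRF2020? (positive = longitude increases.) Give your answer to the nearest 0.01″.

Δλ = 33.70″

sin φ = 0.846469, cos φ = 0.532438, sin λ = 0.525815, cos λ = 0.850599.
East component: ΔE = −sin λ·ΔX + cos λ·ΔY = −(0.525815)(-112) + (0.850599)(582) = 553.94 m.
1° of latitude spans 3600 × 30.87 = 111132 m; at latitude φ, 1° of longitude spans that × cos φ = 59170.9 m, so Δλ = 553.94 / 59170.9 × 3600 = 33.702″.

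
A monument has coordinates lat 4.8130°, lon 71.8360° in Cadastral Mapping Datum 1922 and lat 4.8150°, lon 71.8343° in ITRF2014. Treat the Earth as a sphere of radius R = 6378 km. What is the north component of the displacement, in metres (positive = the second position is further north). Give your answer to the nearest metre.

Δφ = 4.8150° − 4.8130° = +0.0020°; Δλ = 71.8343° − 71.8360° = -0.0017°.
1° along a meridian = πR/180 = 111317 m.
ΔN = Δφ × 111317 = 222.6 m; ΔE = Δλ × 111317 × cos(4.8130°) = -0.0017 × 111317 × 0.996474 = -188.6 m.

ΔN = 223 m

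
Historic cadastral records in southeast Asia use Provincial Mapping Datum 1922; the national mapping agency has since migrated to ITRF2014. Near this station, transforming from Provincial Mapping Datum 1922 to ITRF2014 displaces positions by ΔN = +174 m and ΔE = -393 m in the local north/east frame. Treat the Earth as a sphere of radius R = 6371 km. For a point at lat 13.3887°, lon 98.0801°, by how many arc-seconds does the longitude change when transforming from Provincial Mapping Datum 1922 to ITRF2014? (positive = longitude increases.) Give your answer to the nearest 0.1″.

Δλ = -13.1″

At latitude 13.3887°, cos φ = 0.972822.
One radian of longitude at latitude φ spans R cos φ, so Δλ = ΔE / (R cos φ) = -393.0 / (6371000 × 0.972822) = -6.3409e-05 rad = -13.079″.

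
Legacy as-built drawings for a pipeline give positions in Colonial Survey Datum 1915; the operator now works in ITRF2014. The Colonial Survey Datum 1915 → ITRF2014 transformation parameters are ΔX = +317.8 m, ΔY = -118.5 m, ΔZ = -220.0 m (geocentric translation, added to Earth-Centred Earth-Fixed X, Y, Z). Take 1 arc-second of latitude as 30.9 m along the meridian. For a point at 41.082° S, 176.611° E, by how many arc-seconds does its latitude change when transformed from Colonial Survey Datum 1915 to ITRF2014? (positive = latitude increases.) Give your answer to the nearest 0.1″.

sin φ = -0.657138, cos φ = 0.753770, sin λ = 0.059115, cos λ = -0.998251.
North component: ΔN = −sin φ cos λ·ΔX − sin φ sin λ·ΔY + cos φ·ΔZ = −(-0.657138)(-0.998251)(317.8) − (-0.657138)(0.059115)(-118.5) + (0.753770)(-220.0) = -378.91 m.
1° of latitude spans 3600 × 30.90 = 111240 m, so Δφ = -378.91 / 111240 × 3600 = -12.262″.

Δφ = -12.3″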